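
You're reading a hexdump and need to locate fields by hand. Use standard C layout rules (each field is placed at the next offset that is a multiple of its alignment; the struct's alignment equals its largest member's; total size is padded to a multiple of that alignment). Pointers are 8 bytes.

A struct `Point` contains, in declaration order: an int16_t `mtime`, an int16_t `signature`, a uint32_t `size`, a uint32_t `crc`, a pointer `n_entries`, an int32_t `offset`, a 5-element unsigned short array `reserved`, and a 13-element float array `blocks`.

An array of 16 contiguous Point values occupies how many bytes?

1536

0..2  mtime  (2B, 2-aligned)
2..4  signature  (2B, 2-aligned)
4..8  size  (4B, 4-aligned)
8..12  crc  (4B, 4-aligned)
12..16  -- padding (4B)
16..24  n_entries  (8B, 8-aligned)
24..28  offset  (4B, 4-aligned)
28..38  reserved  (10B, 2-aligned)
38..40  -- padding (2B)
40..92  blocks  (52B, 4-aligned)
92..96  -- tail padding (4B)
sizeof = 96, alignof = 8
array of 16: 16 × 96 = 1536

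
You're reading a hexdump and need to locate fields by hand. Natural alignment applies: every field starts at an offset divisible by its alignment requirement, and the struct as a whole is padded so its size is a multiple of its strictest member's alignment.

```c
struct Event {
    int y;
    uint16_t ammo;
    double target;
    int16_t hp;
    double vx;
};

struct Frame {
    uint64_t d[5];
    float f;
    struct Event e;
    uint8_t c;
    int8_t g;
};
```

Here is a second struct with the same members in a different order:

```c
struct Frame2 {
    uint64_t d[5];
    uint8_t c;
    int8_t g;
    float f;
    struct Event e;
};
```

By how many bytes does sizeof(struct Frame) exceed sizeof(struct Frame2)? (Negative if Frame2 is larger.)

Event: 0..4  y  (4B, 4-aligned); 4..6  ammo  (2B, 2-aligned); 6..8  -- padding (2B); 8..16  target  (8B, 8-aligned); 16..18  hp  (2B, 2-aligned); 18..24  -- padding (6B); 24..32  vx  (8B, 8-aligned); sizeof = 32, alignof = 8
0..40  d  (40B, 8-aligned)
40..44  f  (4B, 4-aligned)
44..48  -- padding (4B)
48..80  e  (32B, 8-aligned)
80..81  c  (1B, 1-aligned)
81..82  g  (1B, 1-aligned)
82..88  -- tail padding (6B)
sizeof = 88, alignof = 8
— Frame2 —
0..40  d  (40B, 8-aligned)
40..41  c  (1B, 1-aligned)
41..42  g  (1B, 1-aligned)
42..44  -- padding (2B)
44..48  f  (4B, 4-aligned)
48..80  e  (32B, 8-aligned)
sizeof = 80, alignof = 8
88 − 80 = 8

8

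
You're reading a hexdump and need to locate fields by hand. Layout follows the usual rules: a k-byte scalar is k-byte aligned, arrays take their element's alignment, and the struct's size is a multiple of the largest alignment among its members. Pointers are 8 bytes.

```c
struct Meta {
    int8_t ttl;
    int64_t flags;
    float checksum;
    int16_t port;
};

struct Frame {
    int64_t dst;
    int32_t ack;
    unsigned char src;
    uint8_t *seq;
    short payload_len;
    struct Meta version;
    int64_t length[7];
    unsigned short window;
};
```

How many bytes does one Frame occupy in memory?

Meta: 0..1  ttl  (1B, 1-aligned); 1..8  -- padding (7B); 8..16  flags  (8B, 8-aligned); 16..20  checksum  (4B, 4-aligned); 20..22  port  (2B, 2-aligned); 22..24  -- tail padding (2B); sizeof = 24, alignof = 8
0..8  dst  (8B, 8-aligned)
8..12  ack  (4B, 4-aligned)
12..13  src  (1B, 1-aligned)
13..16  -- padding (3B)
16..24  seq  (8B, 8-aligned)
24..26  payload_len  (2B, 2-aligned)
26..32  -- padding (6B)
32..56  version  (24B, 8-aligned)
56..112  length  (56B, 8-aligned)
112..114  window  (2B, 2-aligned)
114..120  -- tail padding (6B)
sizeof = 120, alignof = 8

120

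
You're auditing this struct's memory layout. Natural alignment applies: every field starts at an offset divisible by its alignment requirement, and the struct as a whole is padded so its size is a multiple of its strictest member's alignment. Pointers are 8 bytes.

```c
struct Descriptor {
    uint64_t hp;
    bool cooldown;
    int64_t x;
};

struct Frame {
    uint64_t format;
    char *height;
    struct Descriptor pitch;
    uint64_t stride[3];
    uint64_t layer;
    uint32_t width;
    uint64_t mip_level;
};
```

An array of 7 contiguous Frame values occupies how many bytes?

616

Descriptor: @0: hp [8B, align 8] → 8; @8: cooldown [1B, align 1] → 9; +7 pad (align 8); @16: x [8B, align 8] → 24; size 24, align 8
@0: format [8B, align 8] → 8
@8: height [8B, align 8] → 16
@16: pitch [24B, align 8] → 40
@40: stride [24B, align 8] → 64
@64: layer [8B, align 8] → 72
@72: width [4B, align 4] → 76
+4 pad (align 8)
@80: mip_level [8B, align 8] → 88
size 88, align 8
array of 7: 7 × 88 = 616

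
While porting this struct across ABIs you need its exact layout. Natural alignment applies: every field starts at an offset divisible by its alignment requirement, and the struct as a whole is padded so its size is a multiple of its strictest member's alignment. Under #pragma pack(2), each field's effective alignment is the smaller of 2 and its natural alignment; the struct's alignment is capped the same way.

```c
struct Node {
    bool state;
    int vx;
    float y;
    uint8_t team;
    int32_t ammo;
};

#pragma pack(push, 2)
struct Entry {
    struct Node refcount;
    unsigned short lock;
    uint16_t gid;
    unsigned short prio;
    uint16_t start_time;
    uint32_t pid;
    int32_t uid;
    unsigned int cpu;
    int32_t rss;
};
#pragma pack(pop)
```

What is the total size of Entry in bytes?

44 bytes

Node: state at 0 (size 1, align 1) → ends 1; pad 3 to align 4 for vx; vx at 4 (size 4, align 4) → ends 8; y at 8 (size 4, align 4) → ends 12; team at 12 (size 1, align 1) → ends 13; pad 3 to align 4 for ammo; ammo at 16 (size 4, align 4) → ends 20; total 20 bytes, alignment 4
refcount at 0 (size 20, align 2) → ends 20
lock at 20 (size 2, align 2) → ends 22
gid at 22 (size 2, align 2) → ends 24
prio at 24 (size 2, align 2) → ends 26
start_time at 26 (size 2, align 2) → ends 28
pid at 28 (size 4, align 2) → ends 32
uid at 32 (size 4, align 2) → ends 36
cpu at 36 (size 4, align 2) → ends 40
rss at 40 (size 4, align 2) → ends 44
total 44 bytes, alignment 2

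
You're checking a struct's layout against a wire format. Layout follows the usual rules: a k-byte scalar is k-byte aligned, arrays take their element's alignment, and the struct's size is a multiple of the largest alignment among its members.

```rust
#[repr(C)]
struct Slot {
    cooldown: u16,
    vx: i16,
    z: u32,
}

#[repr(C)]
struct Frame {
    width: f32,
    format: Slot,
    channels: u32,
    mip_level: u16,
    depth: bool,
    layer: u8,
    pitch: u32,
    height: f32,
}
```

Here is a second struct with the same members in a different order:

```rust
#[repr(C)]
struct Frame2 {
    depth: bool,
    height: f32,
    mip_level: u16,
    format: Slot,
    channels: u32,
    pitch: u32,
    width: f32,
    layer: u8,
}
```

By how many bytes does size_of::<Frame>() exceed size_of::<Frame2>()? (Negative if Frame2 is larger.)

-8

Slot: @0: cooldown [2B, align 2] → 2; @2: vx [2B, align 2] → 4; @4: z [4B, align 4] → 8; size 8, align 4
@0: width [4B, align 4] → 4
@4: format [8B, align 4] → 12
@12: channels [4B, align 4] → 16
@16: mip_level [2B, align 2] → 18
@18: depth [1B, align 1] → 19
@19: layer [1B, align 1] → 20
@20: pitch [4B, align 4] → 24
@24: height [4B, align 4] → 28
size 28, align 4
— Frame2 —
@0: depth [1B, align 1] → 1
+3 pad (align 4)
@4: height [4B, align 4] → 8
@8: mip_level [2B, align 2] → 10
+2 pad (align 4)
@12: format [8B, align 4] → 20
@20: channels [4B, align 4] → 24
@24: pitch [4B, align 4] → 28
@28: width [4B, align 4] → 32
@32: layer [1B, align 1] → 33
+3 tail pad (align 4)
size 36, align 4
28 − 36 = -8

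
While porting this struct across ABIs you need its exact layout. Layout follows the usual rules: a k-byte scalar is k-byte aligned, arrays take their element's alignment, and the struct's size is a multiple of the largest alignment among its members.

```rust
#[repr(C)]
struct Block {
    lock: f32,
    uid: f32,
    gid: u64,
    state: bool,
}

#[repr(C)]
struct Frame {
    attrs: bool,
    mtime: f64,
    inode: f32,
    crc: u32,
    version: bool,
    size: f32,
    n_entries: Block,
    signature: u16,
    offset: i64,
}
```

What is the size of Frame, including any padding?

Block: 0..4  lock  (4B, 4-aligned); 4..8  uid  (4B, 4-aligned); 8..16  gid  (8B, 8-aligned); 16..17  state  (1B, 1-aligned); 17..24  -- tail padding (7B); sizeof = 24, alignof = 8
0..1  attrs  (1B, 1-aligned)
1..8  -- padding (7B)
8..16  mtime  (8B, 8-aligned)
16..20  inode  (4B, 4-aligned)
20..24  crc  (4B, 4-aligned)
24..25  version  (1B, 1-aligned)
25..28  -- padding (3B)
28..32  size  (4B, 4-aligned)
32..56  n_entries  (24B, 8-aligned)
56..58  signature  (2B, 2-aligned)
58..64  -- padding (6B)
64..72  offset  (8B, 8-aligned)
sizeof = 72, alignof = 8

72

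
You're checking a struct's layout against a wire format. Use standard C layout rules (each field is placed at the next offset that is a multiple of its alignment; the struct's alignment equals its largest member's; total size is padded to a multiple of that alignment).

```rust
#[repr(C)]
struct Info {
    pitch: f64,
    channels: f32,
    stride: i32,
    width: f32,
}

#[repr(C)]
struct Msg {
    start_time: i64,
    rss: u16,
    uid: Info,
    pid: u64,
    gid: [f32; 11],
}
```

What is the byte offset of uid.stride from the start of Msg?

28

Info: pitch at 0 (size 8, align 8) → ends 8; channels at 8 (size 4, align 4) → ends 12; stride at 12 (size 4, align 4) → ends 16; width at 16 (size 4, align 4) → ends 20; tail pad 4 to reach multiple of 8; total 24 bytes, alignment 8
start_time at 0 (size 8, align 8) → ends 8
rss at 8 (size 2, align 2) → ends 10
pad 6 to align 8 for uid
uid at 16 (size 24, align 8) → ends 40
within Info: stride at 12
16 + 12 = 28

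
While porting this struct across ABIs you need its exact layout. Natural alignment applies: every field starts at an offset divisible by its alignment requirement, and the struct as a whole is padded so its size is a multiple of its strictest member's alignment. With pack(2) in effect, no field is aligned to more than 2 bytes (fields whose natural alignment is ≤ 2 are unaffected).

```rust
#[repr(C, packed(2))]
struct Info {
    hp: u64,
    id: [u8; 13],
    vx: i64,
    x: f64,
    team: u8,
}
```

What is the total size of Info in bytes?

hp at 0 (size 8, align 2) → ends 8
id at 8 (size 13, align 1) → ends 21
pad 1 to align 2 for vx
vx at 22 (size 8, align 2) → ends 30
x at 30 (size 8, align 2) → ends 38
team at 38 (size 1, align 1) → ends 39
tail pad 1 to reach multiple of 2
total 40 bytes, alignment 2

40 bytes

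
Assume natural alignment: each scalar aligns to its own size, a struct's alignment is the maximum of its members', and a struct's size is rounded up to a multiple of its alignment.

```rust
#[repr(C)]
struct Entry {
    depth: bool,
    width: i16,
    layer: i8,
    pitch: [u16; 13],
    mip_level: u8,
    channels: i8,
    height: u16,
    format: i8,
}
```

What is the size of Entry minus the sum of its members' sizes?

depth at 0 (size 1, align 1) → ends 1
pad 1 to align 2 for width
width at 2 (size 2, align 2) → ends 4
layer at 4 (size 1, align 1) → ends 5
pad 1 to align 2 for pitch
pitch at 6 (size 26, align 2) → ends 32
mip_level at 32 (size 1, align 1) → ends 33
channels at 33 (size 1, align 1) → ends 34
height at 34 (size 2, align 2) → ends 36
format at 36 (size 1, align 1) → ends 37
tail pad 1 to reach multiple of 2
total 38 bytes, alignment 2
data bytes 35, size 38 → padding 3

3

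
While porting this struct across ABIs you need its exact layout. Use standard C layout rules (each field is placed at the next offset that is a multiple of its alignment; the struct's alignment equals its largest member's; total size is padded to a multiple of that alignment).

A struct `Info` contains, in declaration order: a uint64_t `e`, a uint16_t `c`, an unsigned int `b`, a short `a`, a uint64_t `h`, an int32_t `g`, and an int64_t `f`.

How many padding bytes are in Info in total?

12

@0: e [8B, align 8] → 8
@8: c [2B, align 2] → 10
+2 pad (align 4)
@12: b [4B, align 4] → 16
@16: a [2B, align 2] → 18
+6 pad (align 8)
@24: h [8B, align 8] → 32
@32: g [4B, align 4] → 36
+4 pad (align 8)
@40: f [8B, align 8] → 48
size 48, align 8
data bytes 36, size 48 → padding 12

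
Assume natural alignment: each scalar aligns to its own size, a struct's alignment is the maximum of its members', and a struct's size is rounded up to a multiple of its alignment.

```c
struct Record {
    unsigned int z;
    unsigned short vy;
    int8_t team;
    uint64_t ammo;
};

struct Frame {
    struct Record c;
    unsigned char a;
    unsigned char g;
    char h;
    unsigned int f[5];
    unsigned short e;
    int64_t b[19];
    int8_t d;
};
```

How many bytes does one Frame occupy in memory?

Record: 0..4  z  (4B, 4-aligned); 4..6  vy  (2B, 2-aligned); 6..7  team  (1B, 1-aligned); 7..8  -- padding (1B); 8..16  ammo  (8B, 8-aligned); sizeof = 16, alignof = 8
0..16  c  (16B, 8-aligned)
16..17  a  (1B, 1-aligned)
17..18  g  (1B, 1-aligned)
18..19  h  (1B, 1-aligned)
19..20  -- padding (1B)
20..40  f  (20B, 4-aligned)
40..42  e  (2B, 2-aligned)
42..48  -- padding (6B)
48..200  b  (152B, 8-aligned)
200..201  d  (1B, 1-aligned)
201..208  -- tail padding (7B)
sizeof = 208, alignof = 8

208 bytes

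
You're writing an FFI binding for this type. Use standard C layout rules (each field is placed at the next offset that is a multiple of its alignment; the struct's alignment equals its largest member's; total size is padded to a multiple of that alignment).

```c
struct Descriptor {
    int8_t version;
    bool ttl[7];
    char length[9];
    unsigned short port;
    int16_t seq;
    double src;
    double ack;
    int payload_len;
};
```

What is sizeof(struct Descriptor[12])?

0..1  version  (1B, 1-aligned)
1..8  ttl  (7B, 1-aligned)
8..17  length  (9B, 1-aligned)
17..18  -- padding (1B)
18..20  port  (2B, 2-aligned)
20..22  seq  (2B, 2-aligned)
22..24  -- padding (2B)
24..32  src  (8B, 8-aligned)
32..40  ack  (8B, 8-aligned)
40..44  payload_len  (4B, 4-aligned)
44..48  -- tail padding (4B)
sizeof = 48, alignof = 8
array of 12: 12 × 48 = 576

576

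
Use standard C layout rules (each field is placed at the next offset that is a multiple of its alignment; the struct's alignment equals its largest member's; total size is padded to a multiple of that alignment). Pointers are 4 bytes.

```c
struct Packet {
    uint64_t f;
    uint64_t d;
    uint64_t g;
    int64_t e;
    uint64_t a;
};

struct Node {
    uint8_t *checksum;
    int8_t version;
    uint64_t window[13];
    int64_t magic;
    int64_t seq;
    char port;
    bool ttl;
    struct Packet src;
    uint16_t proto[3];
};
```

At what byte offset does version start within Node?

4

Packet: 0..8  f  (8B, 8-aligned); 8..16  d  (8B, 8-aligned); 16..24  g  (8B, 8-aligned); 24..32  e  (8B, 8-aligned); 32..40  a  (8B, 8-aligned); sizeof = 40, alignof = 8
0..4  checksum  (4B, 4-aligned)
4..5  version  (1B, 1-aligned)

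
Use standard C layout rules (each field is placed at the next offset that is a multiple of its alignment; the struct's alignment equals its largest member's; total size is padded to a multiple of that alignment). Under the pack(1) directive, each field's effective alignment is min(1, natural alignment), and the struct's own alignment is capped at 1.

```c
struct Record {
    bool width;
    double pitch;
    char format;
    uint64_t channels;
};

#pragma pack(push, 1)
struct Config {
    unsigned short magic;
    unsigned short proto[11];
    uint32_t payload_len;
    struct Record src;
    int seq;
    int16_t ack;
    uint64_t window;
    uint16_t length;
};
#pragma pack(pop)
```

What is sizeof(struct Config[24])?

1824

Record: 0..1  width  (1B, 1-aligned); 1..8  -- padding (7B); 8..16  pitch  (8B, 8-aligned); 16..17  format  (1B, 1-aligned); 17..24  -- padding (7B); 24..32  channels  (8B, 8-aligned); sizeof = 32, alignof = 8
0..2  magic  (2B, 1-aligned)
2..24  proto  (22B, 1-aligned)
24..28  payload_len  (4B, 1-aligned)
28..60  src  (32B, 1-aligned)
60..64  seq  (4B, 1-aligned)
64..66  ack  (2B, 1-aligned)
66..74  window  (8B, 1-aligned)
74..76  length  (2B, 1-aligned)
sizeof = 76, alignof = 1
array of 24: 24 × 76 = 1824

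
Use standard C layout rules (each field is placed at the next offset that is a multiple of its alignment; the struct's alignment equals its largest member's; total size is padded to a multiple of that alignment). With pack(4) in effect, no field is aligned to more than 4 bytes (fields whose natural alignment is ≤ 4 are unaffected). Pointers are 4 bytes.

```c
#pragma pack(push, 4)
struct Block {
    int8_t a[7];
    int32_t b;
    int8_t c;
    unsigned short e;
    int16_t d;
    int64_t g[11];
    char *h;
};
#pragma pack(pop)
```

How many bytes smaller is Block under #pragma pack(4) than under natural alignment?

8

natural layout:
  @0: a [7B, align 1] → 7
  +1 pad (align 4)
  @8: b [4B, align 4] → 12
  @12: c [1B, align 1] → 13
  +1 pad (align 2)
  @14: e [2B, align 2] → 16
  @16: d [2B, align 2] → 18
  +6 pad (align 8)
  @24: g [88B, align 8] → 112
  @112: h [4B, align 4] → 116
  +4 tail pad (align 8)
  size 120, align 8
packed(4) layout:
  @0: a [7B, align 1] → 7
  +1 pad (align 4)
  @8: b [4B, align 4] → 12
  @12: c [1B, align 1] → 13
  +1 pad (align 2)
  @14: e [2B, align 2] → 16
  @16: d [2B, align 2] → 18
  +2 pad (align 4)
  @20: g [88B, align 4] → 108
  @108: h [4B, align 4] → 112
  size 112, align 4
120 − 112 = 8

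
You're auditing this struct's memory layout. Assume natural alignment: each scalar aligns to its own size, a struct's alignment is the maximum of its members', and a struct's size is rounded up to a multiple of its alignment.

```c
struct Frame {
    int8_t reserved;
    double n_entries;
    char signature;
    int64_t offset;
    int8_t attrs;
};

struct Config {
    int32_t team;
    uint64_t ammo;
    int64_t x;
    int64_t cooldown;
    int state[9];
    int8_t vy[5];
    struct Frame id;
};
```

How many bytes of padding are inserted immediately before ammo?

Frame: reserved at 0 (size 1, align 1) → ends 1; pad 7 to align 8 for n_entries; n_entries at 8 (size 8, align 8) → ends 16; signature at 16 (size 1, align 1) → ends 17; pad 7 to align 8 for offset; offset at 24 (size 8, align 8) → ends 32; attrs at 32 (size 1, align 1) → ends 33; tail pad 7 to reach multiple of 8; total 40 bytes, alignment 8
team at 0 (size 4, align 4) → ends 4
pad 4 to align 8 for ammo
ammo at 8 (size 8, align 8) → ends 16

4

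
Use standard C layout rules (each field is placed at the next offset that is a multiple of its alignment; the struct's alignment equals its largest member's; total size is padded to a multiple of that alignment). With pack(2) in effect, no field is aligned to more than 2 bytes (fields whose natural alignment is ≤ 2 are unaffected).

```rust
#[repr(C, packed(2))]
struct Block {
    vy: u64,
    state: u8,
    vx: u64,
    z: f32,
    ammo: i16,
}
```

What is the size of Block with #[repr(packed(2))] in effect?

@0: vy [8B, align 2] → 8
@8: state [1B, align 1] → 9
+1 pad (align 2)
@10: vx [8B, align 2] → 18
@18: z [4B, align 2] → 22
@22: ammo [2B, align 2] → 24
size 24, align 2

24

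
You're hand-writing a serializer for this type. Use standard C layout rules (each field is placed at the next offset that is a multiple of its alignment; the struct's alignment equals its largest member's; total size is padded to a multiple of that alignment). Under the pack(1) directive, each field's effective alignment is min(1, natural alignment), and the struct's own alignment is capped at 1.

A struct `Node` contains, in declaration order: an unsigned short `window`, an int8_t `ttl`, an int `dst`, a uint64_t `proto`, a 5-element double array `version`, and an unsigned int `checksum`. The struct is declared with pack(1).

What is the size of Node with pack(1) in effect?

59

window at 0 (size 2, align 1) → ends 2
ttl at 2 (size 1, align 1) → ends 3
dst at 3 (size 4, align 1) → ends 7
proto at 7 (size 8, align 1) → ends 15
version at 15 (size 40, align 1) → ends 55
checksum at 55 (size 4, align 1) → ends 59
total 59 bytes, alignment 1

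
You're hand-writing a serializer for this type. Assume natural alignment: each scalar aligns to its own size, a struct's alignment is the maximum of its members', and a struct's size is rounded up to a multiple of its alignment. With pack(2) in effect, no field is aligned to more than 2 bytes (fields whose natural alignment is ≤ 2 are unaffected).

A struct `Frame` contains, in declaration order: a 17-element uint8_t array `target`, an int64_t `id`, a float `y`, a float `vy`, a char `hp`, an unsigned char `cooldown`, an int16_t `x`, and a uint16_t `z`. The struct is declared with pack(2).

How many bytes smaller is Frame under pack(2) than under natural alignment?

8

natural layout:
  target at 0 (size 17, align 1) → ends 17
  pad 7 to align 8 for id
  id at 24 (size 8, align 8) → ends 32
  y at 32 (size 4, align 4) → ends 36
  vy at 36 (size 4, align 4) → ends 40
  hp at 40 (size 1, align 1) → ends 41
  cooldown at 41 (size 1, align 1) → ends 42
  x at 42 (size 2, align 2) → ends 44
  z at 44 (size 2, align 2) → ends 46
  tail pad 2 to reach multiple of 8
  total 48 bytes, alignment 8
packed(2) layout:
  target at 0 (size 17, align 1) → ends 17
  pad 1 to align 2 for id
  id at 18 (size 8, align 2) → ends 26
  y at 26 (size 4, align 2) → ends 30
  vy at 30 (size 4, align 2) → ends 34
  hp at 34 (size 1, align 1) → ends 35
  cooldown at 35 (size 1, align 1) → ends 36
  x at 36 (size 2, align 2) → ends 38
  z at 38 (size 2, align 2) → ends 40
  total 40 bytes, alignment 2
48 − 40 = 8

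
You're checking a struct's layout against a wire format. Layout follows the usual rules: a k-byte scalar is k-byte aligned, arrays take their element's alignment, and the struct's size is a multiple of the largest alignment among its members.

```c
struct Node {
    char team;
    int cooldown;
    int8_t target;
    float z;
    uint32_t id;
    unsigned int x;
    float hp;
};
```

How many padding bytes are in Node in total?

team at 0 (size 1, align 1) → ends 1
pad 3 to align 4 for cooldown
cooldown at 4 (size 4, align 4) → ends 8
target at 8 (size 1, align 1) → ends 9
pad 3 to align 4 for z
z at 12 (size 4, align 4) → ends 16
id at 16 (size 4, align 4) → ends 20
x at 20 (size 4, align 4) → ends 24
hp at 24 (size 4, align 4) → ends 28
total 28 bytes, alignment 4
data bytes 22, size 28 → padding 6

6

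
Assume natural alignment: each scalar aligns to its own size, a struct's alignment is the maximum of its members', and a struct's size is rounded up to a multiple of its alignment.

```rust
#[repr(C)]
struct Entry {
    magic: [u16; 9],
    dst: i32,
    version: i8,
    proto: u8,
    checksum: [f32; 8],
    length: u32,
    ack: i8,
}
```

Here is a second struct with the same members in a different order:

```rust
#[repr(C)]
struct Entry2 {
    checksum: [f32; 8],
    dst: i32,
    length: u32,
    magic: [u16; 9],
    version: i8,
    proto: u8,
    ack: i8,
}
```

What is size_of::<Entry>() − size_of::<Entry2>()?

4

0..18  magic  (18B, 2-aligned)
18..20  -- padding (2B)
20..24  dst  (4B, 4-aligned)
24..25  version  (1B, 1-aligned)
25..26  proto  (1B, 1-aligned)
26..28  -- padding (2B)
28..60  checksum  (32B, 4-aligned)
60..64  length  (4B, 4-aligned)
64..65  ack  (1B, 1-aligned)
65..68  -- tail padding (3B)
sizeof = 68, alignof = 4
— Entry2 —
0..32  checksum  (32B, 4-aligned)
32..36  dst  (4B, 4-aligned)
36..40  length  (4B, 4-aligned)
40..58  magic  (18B, 2-aligned)
58..59  version  (1B, 1-aligned)
59..60  proto  (1B, 1-aligned)
60..61  ack  (1B, 1-aligned)
61..64  -- tail padding (3B)
sizeof = 64, alignof = 4
68 − 64 = 4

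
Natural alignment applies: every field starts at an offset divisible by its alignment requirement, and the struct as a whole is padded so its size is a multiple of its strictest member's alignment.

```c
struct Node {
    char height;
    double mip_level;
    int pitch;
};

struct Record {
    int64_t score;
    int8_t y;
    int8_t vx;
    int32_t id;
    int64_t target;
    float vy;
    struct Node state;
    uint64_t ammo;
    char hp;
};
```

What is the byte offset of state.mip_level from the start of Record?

40

Node: 0..1  height  (1B, 1-aligned); 1..8  -- padding (7B); 8..16  mip_level  (8B, 8-aligned); 16..20  pitch  (4B, 4-aligned); 20..24  -- tail padding (4B); sizeof = 24, alignof = 8
0..8  score  (8B, 8-aligned)
8..9  y  (1B, 1-aligned)
9..10  vx  (1B, 1-aligned)
10..12  -- padding (2B)
12..16  id  (4B, 4-aligned)
16..24  target  (8B, 8-aligned)
24..28  vy  (4B, 4-aligned)
28..32  -- padding (4B)
32..56  state  (24B, 8-aligned)
within Node: mip_level at 8
32 + 8 = 40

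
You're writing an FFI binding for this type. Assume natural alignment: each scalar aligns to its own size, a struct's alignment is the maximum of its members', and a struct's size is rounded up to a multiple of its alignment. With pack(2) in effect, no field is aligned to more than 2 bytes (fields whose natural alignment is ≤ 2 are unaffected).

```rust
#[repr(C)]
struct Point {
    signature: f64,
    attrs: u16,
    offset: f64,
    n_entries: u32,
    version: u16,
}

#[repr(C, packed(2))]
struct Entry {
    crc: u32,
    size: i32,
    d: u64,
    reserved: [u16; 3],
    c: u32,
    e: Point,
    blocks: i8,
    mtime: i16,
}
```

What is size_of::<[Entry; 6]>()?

372

Point: signature at 0 (size 8, align 8) → ends 8; attrs at 8 (size 2, align 2) → ends 10; pad 6 to align 8 for offset; offset at 16 (size 8, align 8) → ends 24; n_entries at 24 (size 4, align 4) → ends 28; version at 28 (size 2, align 2) → ends 30; tail pad 2 to reach multiple of 8; total 32 bytes, alignment 8
crc at 0 (size 4, align 2) → ends 4
size at 4 (size 4, align 2) → ends 8
d at 8 (size 8, align 2) → ends 16
reserved at 16 (size 6, align 2) → ends 22
c at 22 (size 4, align 2) → ends 26
e at 26 (size 32, align 2) → ends 58
blocks at 58 (size 1, align 1) → ends 59
pad 1 to align 2 for mtime
mtime at 60 (size 2, align 2) → ends 62
total 62 bytes, alignment 2
array of 6: 6 × 62 = 372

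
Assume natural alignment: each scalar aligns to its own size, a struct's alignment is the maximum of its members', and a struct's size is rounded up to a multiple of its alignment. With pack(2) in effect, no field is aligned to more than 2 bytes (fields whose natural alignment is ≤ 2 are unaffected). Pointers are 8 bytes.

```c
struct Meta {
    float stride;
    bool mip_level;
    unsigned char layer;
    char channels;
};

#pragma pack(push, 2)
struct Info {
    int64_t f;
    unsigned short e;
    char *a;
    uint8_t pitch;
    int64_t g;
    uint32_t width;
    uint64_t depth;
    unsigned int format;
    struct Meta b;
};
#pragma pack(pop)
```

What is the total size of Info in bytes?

52 bytes

Meta: @0: stride [4B, align 4] → 4; @4: mip_level [1B, align 1] → 5; @5: layer [1B, align 1] → 6; @6: channels [1B, align 1] → 7; +1 tail pad (align 4); size 8, align 4
@0: f [8B, align 2] → 8
@8: e [2B, align 2] → 10
@10: a [8B, align 2] → 18
@18: pitch [1B, align 1] → 19
+1 pad (align 2)
@20: g [8B, align 2] → 28
@28: width [4B, align 2] → 32
@32: depth [8B, align 2] → 40
@40: format [4B, align 2] → 44
@44: b [8B, align 2] → 52
size 52, align 2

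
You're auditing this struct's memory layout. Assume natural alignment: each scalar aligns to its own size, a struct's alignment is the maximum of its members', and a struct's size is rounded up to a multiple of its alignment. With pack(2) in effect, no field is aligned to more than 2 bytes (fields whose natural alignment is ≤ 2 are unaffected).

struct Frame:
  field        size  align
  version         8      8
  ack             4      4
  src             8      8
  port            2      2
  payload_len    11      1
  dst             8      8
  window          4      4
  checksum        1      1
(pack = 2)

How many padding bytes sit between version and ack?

version at 0 (size 8, align 2) → ends 8
ack at 8 (size 4, align 2) → ends 12

0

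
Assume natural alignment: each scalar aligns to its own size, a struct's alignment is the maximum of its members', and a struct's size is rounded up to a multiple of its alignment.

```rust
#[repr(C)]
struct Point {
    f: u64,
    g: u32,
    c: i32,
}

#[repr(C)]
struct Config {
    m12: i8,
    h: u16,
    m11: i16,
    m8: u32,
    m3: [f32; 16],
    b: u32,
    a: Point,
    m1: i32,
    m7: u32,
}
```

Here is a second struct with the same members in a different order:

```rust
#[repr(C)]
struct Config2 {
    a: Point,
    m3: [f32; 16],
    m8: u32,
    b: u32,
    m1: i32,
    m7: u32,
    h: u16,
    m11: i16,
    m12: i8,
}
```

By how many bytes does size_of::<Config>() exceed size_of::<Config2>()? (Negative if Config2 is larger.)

Point: 0..8  f  (8B, 8-aligned); 8..12  g  (4B, 4-aligned); 12..16  c  (4B, 4-aligned); sizeof = 16, alignof = 8
0..1  m12  (1B, 1-aligned)
1..2  -- padding (1B)
2..4  h  (2B, 2-aligned)
4..6  m11  (2B, 2-aligned)
6..8  -- padding (2B)
8..12  m8  (4B, 4-aligned)
12..76  m3  (64B, 4-aligned)
76..80  b  (4B, 4-aligned)
80..96  a  (16B, 8-aligned)
96..100  m1  (4B, 4-aligned)
100..104  m7  (4B, 4-aligned)
sizeof = 104, alignof = 8
— Config2 —
0..16  a  (16B, 8-aligned)
16..80  m3  (64B, 4-aligned)
80..84  m8  (4B, 4-aligned)
84..88  b  (4B, 4-aligned)
88..92  m1  (4B, 4-aligned)
92..96  m7  (4B, 4-aligned)
96..98  h  (2B, 2-aligned)
98..100  m11  (2B, 2-aligned)
100..101  m12  (1B, 1-aligned)
101..104  -- tail padding (3B)
sizeof = 104, alignof = 8
104 − 104 = 0

0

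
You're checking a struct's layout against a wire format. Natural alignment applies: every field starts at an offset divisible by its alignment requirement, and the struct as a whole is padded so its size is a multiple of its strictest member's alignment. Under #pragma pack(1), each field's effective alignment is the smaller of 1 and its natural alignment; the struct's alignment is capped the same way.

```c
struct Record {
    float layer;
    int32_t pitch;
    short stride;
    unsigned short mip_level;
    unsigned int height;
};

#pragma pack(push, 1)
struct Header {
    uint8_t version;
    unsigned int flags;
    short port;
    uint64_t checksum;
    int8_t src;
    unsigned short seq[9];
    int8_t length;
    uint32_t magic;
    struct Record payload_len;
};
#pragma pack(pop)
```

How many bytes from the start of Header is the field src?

15

Record: @0: layer [4B, align 4] → 4; @4: pitch [4B, align 4] → 8; @8: stride [2B, align 2] → 10; @10: mip_level [2B, align 2] → 12; @12: height [4B, align 4] → 16; size 16, align 4
@0: version [1B, align 1] → 1
@1: flags [4B, align 1] → 5
@5: port [2B, align 1] → 7
@7: checksum [8B, align 1] → 15
@15: src [1B, align 1] → 16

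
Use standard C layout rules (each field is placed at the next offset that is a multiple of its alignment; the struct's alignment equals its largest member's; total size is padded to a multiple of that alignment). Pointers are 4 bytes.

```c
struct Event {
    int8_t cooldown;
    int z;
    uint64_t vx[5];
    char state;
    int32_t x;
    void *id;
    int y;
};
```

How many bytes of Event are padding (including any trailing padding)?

0..1  cooldown  (1B, 1-aligned)
1..4  -- padding (3B)
4..8  z  (4B, 4-aligned)
8..48  vx  (40B, 8-aligned)
48..49  state  (1B, 1-aligned)
49..52  -- padding (3B)
52..56  x  (4B, 4-aligned)
56..60  id  (4B, 4-aligned)
60..64  y  (4B, 4-aligned)
sizeof = 64, alignof = 8
data bytes 58, size 64 → padding 6

6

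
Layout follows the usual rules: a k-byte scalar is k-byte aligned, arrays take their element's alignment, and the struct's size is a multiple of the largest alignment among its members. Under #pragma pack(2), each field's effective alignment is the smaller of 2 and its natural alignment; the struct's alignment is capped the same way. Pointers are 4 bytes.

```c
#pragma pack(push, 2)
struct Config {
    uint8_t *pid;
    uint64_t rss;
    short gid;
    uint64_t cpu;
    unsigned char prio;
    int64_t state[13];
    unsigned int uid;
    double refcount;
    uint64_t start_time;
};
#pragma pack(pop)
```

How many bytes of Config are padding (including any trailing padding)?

pid at 0 (size 4, align 2) → ends 4
rss at 4 (size 8, align 2) → ends 12
gid at 12 (size 2, align 2) → ends 14
cpu at 14 (size 8, align 2) → ends 22
prio at 22 (size 1, align 1) → ends 23
pad 1 to align 2 for state
state at 24 (size 104, align 2) → ends 128
uid at 128 (size 4, align 2) → ends 132
refcount at 132 (size 8, align 2) → ends 140
start_time at 140 (size 8, align 2) → ends 148
total 148 bytes, alignment 2
data bytes 147, size 148 → padding 1

1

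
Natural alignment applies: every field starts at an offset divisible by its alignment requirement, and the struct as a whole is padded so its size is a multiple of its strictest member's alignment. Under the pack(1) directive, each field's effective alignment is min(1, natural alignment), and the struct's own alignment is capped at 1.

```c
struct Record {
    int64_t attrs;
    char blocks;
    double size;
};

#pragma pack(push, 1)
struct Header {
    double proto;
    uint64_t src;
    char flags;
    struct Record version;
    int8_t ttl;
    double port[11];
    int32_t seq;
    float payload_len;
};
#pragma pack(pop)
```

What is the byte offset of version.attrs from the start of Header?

Record: attrs at 0 (size 8, align 8) → ends 8; blocks at 8 (size 1, align 1) → ends 9; pad 7 to align 8 for size; size at 16 (size 8, align 8) → ends 24; total 24 bytes, alignment 8
proto at 0 (size 8, align 1) → ends 8
src at 8 (size 8, align 1) → ends 16
flags at 16 (size 1, align 1) → ends 17
version at 17 (size 24, align 1) → ends 41
within Record: attrs at 0
17 + 0 = 17

17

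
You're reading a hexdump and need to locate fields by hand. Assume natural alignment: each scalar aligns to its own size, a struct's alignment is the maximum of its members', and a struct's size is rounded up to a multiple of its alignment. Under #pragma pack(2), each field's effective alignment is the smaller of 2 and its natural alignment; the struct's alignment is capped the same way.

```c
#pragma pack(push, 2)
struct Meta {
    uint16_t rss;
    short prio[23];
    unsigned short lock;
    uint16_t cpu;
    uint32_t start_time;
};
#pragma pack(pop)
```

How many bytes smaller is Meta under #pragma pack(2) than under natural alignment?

natural layout:
  rss at 0 (size 2, align 2) → ends 2
  prio at 2 (size 46, align 2) → ends 48
  lock at 48 (size 2, align 2) → ends 50
  cpu at 50 (size 2, align 2) → ends 52
  start_time at 52 (size 4, align 4) → ends 56
  total 56 bytes, alignment 4
packed(2) layout:
  rss at 0 (size 2, align 2) → ends 2
  prio at 2 (size 46, align 2) → ends 48
  lock at 48 (size 2, align 2) → ends 50
  cpu at 50 (size 2, align 2) → ends 52
  start_time at 52 (size 4, align 2) → ends 56
  total 56 bytes, alignment 2
56 − 56 = 0

0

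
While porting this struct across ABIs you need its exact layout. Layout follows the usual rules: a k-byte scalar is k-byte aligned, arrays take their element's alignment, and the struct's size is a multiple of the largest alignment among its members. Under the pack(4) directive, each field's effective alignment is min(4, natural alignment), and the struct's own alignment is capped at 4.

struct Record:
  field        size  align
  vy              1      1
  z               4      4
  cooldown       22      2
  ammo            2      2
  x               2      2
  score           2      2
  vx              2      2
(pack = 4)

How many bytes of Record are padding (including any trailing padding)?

5

@0: vy [1B, align 1] → 1
+3 pad (align 4)
@4: z [4B, align 4] → 8
@8: cooldown [22B, align 2] → 30
@30: ammo [2B, align 2] → 32
@32: x [2B, align 2] → 34
@34: score [2B, align 2] → 36
@36: vx [2B, align 2] → 38
+2 tail pad (align 4)
size 40, align 4
data bytes 35, size 40 → padding 5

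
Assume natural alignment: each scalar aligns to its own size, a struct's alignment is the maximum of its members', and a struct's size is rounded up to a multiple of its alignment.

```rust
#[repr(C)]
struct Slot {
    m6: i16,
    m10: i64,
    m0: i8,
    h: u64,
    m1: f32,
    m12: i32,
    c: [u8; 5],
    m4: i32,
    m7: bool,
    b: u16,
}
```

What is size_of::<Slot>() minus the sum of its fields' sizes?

17

0..2  m6  (2B, 2-aligned)
2..8  -- padding (6B)
8..16  m10  (8B, 8-aligned)
16..17  m0  (1B, 1-aligned)
17..24  -- padding (7B)
24..32  h  (8B, 8-aligned)
32..36  m1  (4B, 4-aligned)
36..40  m12  (4B, 4-aligned)
40..45  c  (5B, 1-aligned)
45..48  -- padding (3B)
48..52  m4  (4B, 4-aligned)
52..53  m7  (1B, 1-aligned)
53..54  -- padding (1B)
54..56  b  (2B, 2-aligned)
sizeof = 56, alignof = 8
data bytes 39, size 56 → padding 17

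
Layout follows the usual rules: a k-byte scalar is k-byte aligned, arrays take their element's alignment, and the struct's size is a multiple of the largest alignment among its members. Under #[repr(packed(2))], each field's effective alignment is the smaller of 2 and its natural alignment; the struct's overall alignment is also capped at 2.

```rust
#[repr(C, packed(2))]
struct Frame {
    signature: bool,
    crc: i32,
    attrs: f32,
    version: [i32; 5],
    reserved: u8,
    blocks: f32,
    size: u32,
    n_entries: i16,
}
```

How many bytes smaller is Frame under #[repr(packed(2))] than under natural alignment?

natural layout:
  @0: signature [1B, align 1] → 1
  +3 pad (align 4)
  @4: crc [4B, align 4] → 8
  @8: attrs [4B, align 4] → 12
  @12: version [20B, align 4] → 32
  @32: reserved [1B, align 1] → 33
  +3 pad (align 4)
  @36: blocks [4B, align 4] → 40
  @40: size [4B, align 4] → 44
  @44: n_entries [2B, align 2] → 46
  +2 tail pad (align 4)
  size 48, align 4
packed(2) layout:
  @0: signature [1B, align 1] → 1
  +1 pad (align 2)
  @2: crc [4B, align 2] → 6
  @6: attrs [4B, align 2] → 10
  @10: version [20B, align 2] → 30
  @30: reserved [1B, align 1] → 31
  +1 pad (align 2)
  @32: blocks [4B, align 2] → 36
  @36: size [4B, align 2] → 40
  @40: n_entries [2B, align 2] → 42
  size 42, align 2
48 − 42 = 6

6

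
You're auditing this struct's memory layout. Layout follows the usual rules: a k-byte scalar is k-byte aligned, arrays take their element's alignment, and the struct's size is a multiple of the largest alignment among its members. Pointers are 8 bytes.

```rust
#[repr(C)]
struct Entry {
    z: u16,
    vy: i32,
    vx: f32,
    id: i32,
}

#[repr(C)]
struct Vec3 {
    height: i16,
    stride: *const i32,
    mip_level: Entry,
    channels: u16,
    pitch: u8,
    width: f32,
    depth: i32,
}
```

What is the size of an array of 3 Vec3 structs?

144

Entry: @0: z [2B, align 2] → 2; +2 pad (align 4); @4: vy [4B, align 4] → 8; @8: vx [4B, align 4] → 12; @12: id [4B, align 4] → 16; size 16, align 4
@0: height [2B, align 2] → 2
+6 pad (align 8)
@8: stride [8B, align 8] → 16
@16: mip_level [16B, align 4] → 32
@32: channels [2B, align 2] → 34
@34: pitch [1B, align 1] → 35
+1 pad (align 4)
@36: width [4B, align 4] → 40
@40: depth [4B, align 4] → 44
+4 tail pad (align 8)
size 48, align 8
array of 3: 3 × 48 = 144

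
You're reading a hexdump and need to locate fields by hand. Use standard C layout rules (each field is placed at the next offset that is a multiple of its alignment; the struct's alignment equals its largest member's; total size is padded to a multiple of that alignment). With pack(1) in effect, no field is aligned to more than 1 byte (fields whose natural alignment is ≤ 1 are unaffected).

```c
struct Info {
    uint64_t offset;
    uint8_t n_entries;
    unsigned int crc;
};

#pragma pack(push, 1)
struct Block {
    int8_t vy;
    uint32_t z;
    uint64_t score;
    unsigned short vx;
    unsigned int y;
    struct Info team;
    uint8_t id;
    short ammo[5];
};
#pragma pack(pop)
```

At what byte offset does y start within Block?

Info: 0..8  offset  (8B, 8-aligned); 8..9  n_entries  (1B, 1-aligned); 9..12  -- padding (3B); 12..16  crc  (4B, 4-aligned); sizeof = 16, alignof = 8
0..1  vy  (1B, 1-aligned)
1..5  z  (4B, 1-aligned)
5..13  score  (8B, 1-aligned)
13..15  vx  (2B, 1-aligned)
15..19  y  (4B, 1-aligned)

15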